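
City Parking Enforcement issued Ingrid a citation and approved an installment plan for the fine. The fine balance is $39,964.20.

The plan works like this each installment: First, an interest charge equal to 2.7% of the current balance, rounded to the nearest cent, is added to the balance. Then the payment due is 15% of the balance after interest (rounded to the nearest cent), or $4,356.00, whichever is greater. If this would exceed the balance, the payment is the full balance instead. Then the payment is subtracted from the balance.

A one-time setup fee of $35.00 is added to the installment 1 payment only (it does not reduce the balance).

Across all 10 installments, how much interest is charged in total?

$5,709.60

# | Opening | Interest | Payment | Fee | End bal
1 | $39,964.20 | $1,079.03 | $6,156.48 | $35.00 | $34,886.75
2 | $34,886.75 | $941.94 | $5,374.30 | — | $30,454.39
3 | $30,454.39 | $822.27 | $4,691.50 | — | $26,585.16
4 | $26,585.16 | $717.80 | $4,356.00 | — | $22,946.96
5 | $22,946.96 | $619.57 | $4,356.00 | — | $19,210.53
6 | $19,210.53 | $518.68 | $4,356.00 | — | $15,373.21
7 | $15,373.21 | $415.08 | $4,356.00 | — | $11,432.29
8 | $11,432.29 | $308.67 | $4,356.00 | — | $7,384.96
9 | $7,384.96 | $199.39 | $4,356.00 | — | $3,228.35
10 | $3,228.35 | $87.17 | $3,315.52 | — | $0.00
Total interest: $1,079.03 + $941.94 + $822.27 + $717.80 + $619.57 + $518.68 + $415.08 + $308.67 + $199.39 + $87.17 = $5,709.60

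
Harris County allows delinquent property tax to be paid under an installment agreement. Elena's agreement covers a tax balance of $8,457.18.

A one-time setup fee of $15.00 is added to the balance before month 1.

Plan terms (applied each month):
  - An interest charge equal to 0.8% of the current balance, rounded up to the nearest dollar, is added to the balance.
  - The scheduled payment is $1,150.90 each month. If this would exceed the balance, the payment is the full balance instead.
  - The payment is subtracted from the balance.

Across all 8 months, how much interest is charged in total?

$299.00

Month 1: $8,472.18 +$68.00 interest = $8,540.18; pay $1,150.90 → $7,389.28
Month 2: $7,389.28 +$60.00 interest = $7,449.28; pay $1,150.90 → $6,298.38
Month 3: $6,298.38 +$51.00 interest = $6,349.38; pay $1,150.90 → $5,198.48
Month 4: $5,198.48 +$42.00 interest = $5,240.48; pay $1,150.90 → $4,089.58
Month 5: $4,089.58 +$33.00 interest = $4,122.58; pay $1,150.90 → $2,971.68
Month 6: $2,971.68 +$24.00 interest = $2,995.68; pay $1,150.90 → $1,844.78
Month 7: $1,844.78 +$15.00 interest = $1,859.78; pay $1,150.90 → $708.88
Month 8: $708.88 +$6.00 interest = $714.88; pay $714.88 → $0.00
Total interest: $68.00 + $60.00 + $51.00 + $42.00 + $33.00 + $24.00 + $15.00 + $6.00 = $299.00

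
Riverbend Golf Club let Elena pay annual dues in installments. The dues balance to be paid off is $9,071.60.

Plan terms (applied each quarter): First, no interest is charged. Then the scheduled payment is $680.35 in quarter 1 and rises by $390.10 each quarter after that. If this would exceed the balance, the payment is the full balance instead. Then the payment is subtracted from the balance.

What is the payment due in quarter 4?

$1,850.65

Quarter 1: opening $9,071.60; payment $680.35; balance $8,391.25
Quarter 2: opening $8,391.25; payment $1,070.45; balance $7,320.80
Quarter 3: opening $7,320.80; payment $1,460.55; balance $5,860.25
Quarter 4: opening $5,860.25; payment $1,850.65; balance $4,009.60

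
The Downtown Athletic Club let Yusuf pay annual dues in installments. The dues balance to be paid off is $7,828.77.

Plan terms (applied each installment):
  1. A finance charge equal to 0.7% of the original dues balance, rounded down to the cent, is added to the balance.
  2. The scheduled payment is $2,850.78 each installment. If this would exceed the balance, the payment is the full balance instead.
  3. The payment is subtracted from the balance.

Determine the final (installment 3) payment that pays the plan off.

$2,291.61

Installment 1: opening $7,828.77; interest $54.80 → $7,883.57; payment $2,850.78; balance $5,032.79
Installment 2: opening $5,032.79; interest $54.80 → $5,087.59; payment $2,850.78; balance $2,236.81
Installment 3: opening $2,236.81; interest $54.80 → $2,291.61; payment $2,291.61; balance $0.00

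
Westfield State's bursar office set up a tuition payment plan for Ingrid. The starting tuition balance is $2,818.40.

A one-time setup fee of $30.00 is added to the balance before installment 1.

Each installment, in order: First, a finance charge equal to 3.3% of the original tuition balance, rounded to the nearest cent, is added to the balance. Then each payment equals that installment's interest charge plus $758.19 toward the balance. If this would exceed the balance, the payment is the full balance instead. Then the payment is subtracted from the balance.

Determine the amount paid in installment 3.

$851.20

Installment 1: opening $2,848.40; interest $93.01 → $2,941.41; payment $851.20; balance $2,090.21
Installment 2: opening $2,090.21; interest $93.01 → $2,183.22; payment $851.20; balance $1,332.02
Installment 3: opening $1,332.02; interest $93.01 → $1,425.03; payment $851.20; balance $573.83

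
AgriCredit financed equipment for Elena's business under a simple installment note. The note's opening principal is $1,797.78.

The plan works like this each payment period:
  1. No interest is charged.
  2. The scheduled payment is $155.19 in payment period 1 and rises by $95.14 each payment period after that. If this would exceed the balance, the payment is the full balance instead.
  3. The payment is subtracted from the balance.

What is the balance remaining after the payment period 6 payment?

$0.00

Payment period 1: opening $1,797.78; payment $155.19; balance $1,642.59
Payment period 2: opening $1,642.59; payment $250.33; balance $1,392.26
Payment period 3: opening $1,392.26; payment $345.47; balance $1,046.79
Payment period 4: opening $1,046.79; payment $440.61; balance $606.18
Payment period 5: opening $606.18; payment $535.75; balance $70.43
Payment period 6: opening $70.43; payment $70.43; balance $0.00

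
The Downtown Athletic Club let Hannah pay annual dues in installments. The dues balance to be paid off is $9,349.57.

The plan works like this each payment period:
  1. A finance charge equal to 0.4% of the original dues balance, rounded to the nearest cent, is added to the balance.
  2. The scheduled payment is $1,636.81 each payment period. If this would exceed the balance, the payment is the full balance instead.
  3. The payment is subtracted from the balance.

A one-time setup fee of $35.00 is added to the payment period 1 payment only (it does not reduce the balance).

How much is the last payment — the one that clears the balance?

$1,389.92

Payment period 1: opening $9,349.57; interest $37.40 → $9,386.97; payment $1,636.81 (+ $35.00 fee); balance $7,750.16
Payment period 2: opening $7,750.16; interest $37.40 → $7,787.56; payment $1,636.81; balance $6,150.75
Payment period 3: opening $6,150.75; interest $37.40 → $6,188.15; payment $1,636.81; balance $4,551.34
Payment period 4: opening $4,551.34; interest $37.40 → $4,588.74; payment $1,636.81; balance $2,951.93
Payment period 5: opening $2,951.93; interest $37.40 → $2,989.33; payment $1,636.81; balance $1,352.52
Payment period 6: opening $1,352.52; interest $37.40 → $1,389.92; payment $1,389.92; balance $0.00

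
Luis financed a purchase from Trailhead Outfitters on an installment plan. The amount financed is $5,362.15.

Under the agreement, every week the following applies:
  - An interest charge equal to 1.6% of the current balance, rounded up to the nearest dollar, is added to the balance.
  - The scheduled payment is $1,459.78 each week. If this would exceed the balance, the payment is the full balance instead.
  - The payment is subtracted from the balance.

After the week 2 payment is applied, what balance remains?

# | Opening | Interest | Payment | End bal
1 | $5,362.15 | $86.00 | $1,459.78 | $3,988.37
2 | $3,988.37 | $64.00 | $1,459.78 | $2,592.59

$2,592.59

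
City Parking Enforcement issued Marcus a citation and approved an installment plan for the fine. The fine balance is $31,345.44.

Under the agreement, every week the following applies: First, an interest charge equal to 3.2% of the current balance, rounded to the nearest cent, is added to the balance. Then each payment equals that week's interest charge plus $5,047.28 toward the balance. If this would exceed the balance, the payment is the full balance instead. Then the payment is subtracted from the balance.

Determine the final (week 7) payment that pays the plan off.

$1,095.74

# | Opening | Interest | Payment | End bal
1 | $31,345.44 | $1,003.05 | $6,050.33 | $26,298.16
2 | $26,298.16 | $841.54 | $5,888.82 | $21,250.88
3 | $21,250.88 | $680.03 | $5,727.31 | $16,203.60
4 | $16,203.60 | $518.52 | $5,565.80 | $11,156.32
5 | $11,156.32 | $357.00 | $5,404.28 | $6,109.04
6 | $6,109.04 | $195.49 | $5,242.77 | $1,061.76
7 | $1,061.76 | $33.98 | $1,095.74 | $0.00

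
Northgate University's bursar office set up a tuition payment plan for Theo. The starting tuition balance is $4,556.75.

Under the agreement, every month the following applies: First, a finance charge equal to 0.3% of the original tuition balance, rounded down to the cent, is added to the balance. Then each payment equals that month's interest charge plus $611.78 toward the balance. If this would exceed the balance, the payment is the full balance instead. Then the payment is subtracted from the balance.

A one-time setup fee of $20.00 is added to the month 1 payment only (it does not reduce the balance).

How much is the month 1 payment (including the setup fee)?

$645.45

Month 1: opening $4,556.75; interest $13.67 → $4,570.42; payment $625.45 (+ $20.00 fee); balance $3,944.97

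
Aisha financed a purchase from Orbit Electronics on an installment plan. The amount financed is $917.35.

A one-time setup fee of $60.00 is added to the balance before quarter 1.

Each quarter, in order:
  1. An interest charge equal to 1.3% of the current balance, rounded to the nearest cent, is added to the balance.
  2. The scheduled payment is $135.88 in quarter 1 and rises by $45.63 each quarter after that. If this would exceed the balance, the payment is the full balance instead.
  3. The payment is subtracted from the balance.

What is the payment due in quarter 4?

$272.77

Quarter 1: $977.35 +$12.71 interest = $990.06; pay $135.88 → $854.18
Quarter 2: $854.18 +$11.10 interest = $865.28; pay $181.51 → $683.77
Quarter 3: $683.77 +$8.89 interest = $692.66; pay $227.14 → $465.52
Quarter 4: $465.52 +$6.05 interest = $471.57; pay $272.77 → $198.80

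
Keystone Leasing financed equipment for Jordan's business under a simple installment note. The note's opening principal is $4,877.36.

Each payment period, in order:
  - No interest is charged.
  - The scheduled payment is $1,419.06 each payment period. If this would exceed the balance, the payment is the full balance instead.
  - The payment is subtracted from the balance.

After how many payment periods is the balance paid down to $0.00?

4

# | Opening | Payment | End bal
1 | $4,877.36 | $1,419.06 | $3,458.30
2 | $3,458.30 | $1,419.06 | $2,039.24
3 | $2,039.24 | $1,419.06 | $620.18
4 | $620.18 | $620.18 | $0.00
Balance reaches $0.00 in payment period 4.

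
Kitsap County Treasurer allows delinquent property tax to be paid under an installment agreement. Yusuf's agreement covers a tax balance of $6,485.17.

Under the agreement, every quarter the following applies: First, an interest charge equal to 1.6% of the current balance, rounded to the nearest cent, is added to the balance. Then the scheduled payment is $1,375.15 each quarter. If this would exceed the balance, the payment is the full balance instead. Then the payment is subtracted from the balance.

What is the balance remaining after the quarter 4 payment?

$1,276.25

Quarter 1: $6,485.17 +$103.76 interest = $6,588.93; pay $1,375.15 → $5,213.78
Quarter 2: $5,213.78 +$83.42 interest = $5,297.20; pay $1,375.15 → $3,922.05
Quarter 3: $3,922.05 +$62.75 interest = $3,984.80; pay $1,375.15 → $2,609.65
Quarter 4: $2,609.65 +$41.75 interest = $2,651.40; pay $1,375.15 → $1,276.25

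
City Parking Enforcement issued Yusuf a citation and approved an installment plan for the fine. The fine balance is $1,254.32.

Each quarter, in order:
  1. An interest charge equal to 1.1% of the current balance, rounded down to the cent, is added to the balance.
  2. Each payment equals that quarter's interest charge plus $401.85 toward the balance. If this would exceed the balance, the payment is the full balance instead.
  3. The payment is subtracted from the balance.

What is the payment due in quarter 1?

# | Opening | Interest | Payment | End bal
1 | $1,254.32 | $13.79 | $415.64 | $852.47

$415.64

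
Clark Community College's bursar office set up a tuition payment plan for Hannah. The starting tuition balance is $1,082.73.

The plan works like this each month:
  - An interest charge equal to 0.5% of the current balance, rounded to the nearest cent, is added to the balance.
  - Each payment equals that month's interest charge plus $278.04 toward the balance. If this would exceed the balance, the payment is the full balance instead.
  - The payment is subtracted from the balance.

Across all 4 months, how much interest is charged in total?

Month 1: opening $1,082.73; interest $5.41 → $1,088.14; payment $283.45; balance $804.69
Month 2: opening $804.69; interest $4.02 → $808.71; payment $282.06; balance $526.65
Month 3: opening $526.65; interest $2.63 → $529.28; payment $280.67; balance $248.61
Month 4: opening $248.61; interest $1.24 → $249.85; payment $249.85; balance $0.00
Total interest: $5.41 + $4.02 + $2.63 + $1.24 = $13.30

$13.30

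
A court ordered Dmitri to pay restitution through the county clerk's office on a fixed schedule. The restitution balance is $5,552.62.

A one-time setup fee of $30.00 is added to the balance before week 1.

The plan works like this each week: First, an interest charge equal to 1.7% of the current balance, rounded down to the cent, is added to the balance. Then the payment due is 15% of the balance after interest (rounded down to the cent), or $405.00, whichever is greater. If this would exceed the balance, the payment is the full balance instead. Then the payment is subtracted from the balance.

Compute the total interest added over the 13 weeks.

Week 1: opening $5,582.62; interest $94.90 → $5,677.52; payment $851.62; balance $4,825.90
Week 2: opening $4,825.90; interest $82.04 → $4,907.94; payment $736.19; balance $4,171.75
Week 3: opening $4,171.75; interest $70.91 → $4,242.66; payment $636.39; balance $3,606.27
Week 4: opening $3,606.27; interest $61.30 → $3,667.57; payment $550.13; balance $3,117.44
Week 5: opening $3,117.44; interest $52.99 → $3,170.43; payment $475.56; balance $2,694.87
Week 6: opening $2,694.87; interest $45.81 → $2,740.68; payment $411.10; balance $2,329.58
Week 7: opening $2,329.58; interest $39.60 → $2,369.18; payment $405.00; balance $1,964.18
Week 8: opening $1,964.18; interest $33.39 → $1,997.57; payment $405.00; balance $1,592.57
Week 9: opening $1,592.57; interest $27.07 → $1,619.64; payment $405.00; balance $1,214.64
Week 10: opening $1,214.64; interest $20.64 → $1,235.28; payment $405.00; balance $830.28
Week 11: opening $830.28; interest $14.11 → $844.39; payment $405.00; balance $439.39
Week 12: opening $439.39; interest $7.46 → $446.85; payment $405.00; balance $41.85
Week 13: opening $41.85; interest $0.71 → $42.56; payment $42.56; balance $0.00
Total interest: $94.90 + $82.04 + $70.91 + $61.30 + $52.99 + $45.81 + $39.60 + $33.39 + $27.07 + $20.64 + $14.11 + $7.46 + $0.71 = $550.93

$550.93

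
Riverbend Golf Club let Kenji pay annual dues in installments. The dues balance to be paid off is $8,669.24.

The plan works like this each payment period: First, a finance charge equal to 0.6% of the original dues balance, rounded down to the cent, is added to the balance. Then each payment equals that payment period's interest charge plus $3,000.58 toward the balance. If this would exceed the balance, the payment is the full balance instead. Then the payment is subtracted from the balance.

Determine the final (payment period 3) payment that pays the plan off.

$2,720.09

# | Opening | Interest | Payment | End bal
1 | $8,669.24 | $52.01 | $3,052.59 | $5,668.66
2 | $5,668.66 | $52.01 | $3,052.59 | $2,668.08
3 | $2,668.08 | $52.01 | $2,720.09 | $0.00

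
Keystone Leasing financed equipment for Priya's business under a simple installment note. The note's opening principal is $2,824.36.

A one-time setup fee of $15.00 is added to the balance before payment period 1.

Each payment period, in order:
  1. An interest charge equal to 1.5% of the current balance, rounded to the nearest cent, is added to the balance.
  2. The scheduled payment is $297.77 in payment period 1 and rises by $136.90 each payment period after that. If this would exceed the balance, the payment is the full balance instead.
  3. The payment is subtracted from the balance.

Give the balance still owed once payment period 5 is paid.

# | Opening | Interest | Payment | End bal
1 | $2,839.36 | $42.59 | $297.77 | $2,584.18
2 | $2,584.18 | $38.76 | $434.67 | $2,188.27
3 | $2,188.27 | $32.82 | $571.57 | $1,649.52
4 | $1,649.52 | $24.74 | $708.47 | $965.79
5 | $965.79 | $14.49 | $845.37 | $134.91

$134.91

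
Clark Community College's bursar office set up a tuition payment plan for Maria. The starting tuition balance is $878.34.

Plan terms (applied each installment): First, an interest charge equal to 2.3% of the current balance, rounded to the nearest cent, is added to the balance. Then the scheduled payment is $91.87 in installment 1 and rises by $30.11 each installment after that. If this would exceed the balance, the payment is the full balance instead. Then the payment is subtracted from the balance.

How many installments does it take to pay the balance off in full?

6

Installment 1: $878.34 +$20.20 interest = $898.54; pay $91.87 → $806.67
Installment 2: $806.67 +$18.55 interest = $825.22; pay $121.98 → $703.24
Installment 3: $703.24 +$16.17 interest = $719.41; pay $152.09 → $567.32
Installment 4: $567.32 +$13.05 interest = $580.37; pay $182.20 → $398.17
Installment 5: $398.17 +$9.16 interest = $407.33; pay $212.31 → $195.02
Installment 6: $195.02 +$4.49 interest = $199.51; pay $199.51 → $0.00
Balance reaches $0.00 in installment 6.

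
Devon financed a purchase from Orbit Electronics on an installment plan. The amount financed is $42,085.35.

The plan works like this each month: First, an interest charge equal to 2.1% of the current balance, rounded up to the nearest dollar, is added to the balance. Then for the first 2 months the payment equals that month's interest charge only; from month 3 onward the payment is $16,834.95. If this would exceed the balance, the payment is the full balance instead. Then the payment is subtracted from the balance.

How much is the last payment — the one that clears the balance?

$10,055.45

Month 1: opening $42,085.35; interest $884.00 → $42,969.35; payment $884.00; balance $42,085.35
Month 2: opening $42,085.35; interest $884.00 → $42,969.35; payment $884.00; balance $42,085.35
Month 3: opening $42,085.35; interest $884.00 → $42,969.35; payment $16,834.95; balance $26,134.40
Month 4: opening $26,134.40; interest $549.00 → $26,683.40; payment $16,834.95; balance $9,848.45
Month 5: opening $9,848.45; interest $207.00 → $10,055.45; payment $10,055.45; balance $0.00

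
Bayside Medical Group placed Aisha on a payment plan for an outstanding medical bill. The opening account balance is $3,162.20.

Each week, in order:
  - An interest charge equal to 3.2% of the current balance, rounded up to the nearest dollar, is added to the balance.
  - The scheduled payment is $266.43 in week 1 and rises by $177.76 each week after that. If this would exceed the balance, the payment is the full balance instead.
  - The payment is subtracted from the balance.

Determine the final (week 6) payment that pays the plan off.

# | Opening | Interest | Payment | End bal
1 | $3,162.20 | $102.00 | $266.43 | $2,997.77
2 | $2,997.77 | $96.00 | $444.19 | $2,649.58
3 | $2,649.58 | $85.00 | $621.95 | $2,112.63
4 | $2,112.63 | $68.00 | $799.71 | $1,380.92
5 | $1,380.92 | $45.00 | $977.47 | $448.45
6 | $448.45 | $15.00 | $463.45 | $0.00

$463.45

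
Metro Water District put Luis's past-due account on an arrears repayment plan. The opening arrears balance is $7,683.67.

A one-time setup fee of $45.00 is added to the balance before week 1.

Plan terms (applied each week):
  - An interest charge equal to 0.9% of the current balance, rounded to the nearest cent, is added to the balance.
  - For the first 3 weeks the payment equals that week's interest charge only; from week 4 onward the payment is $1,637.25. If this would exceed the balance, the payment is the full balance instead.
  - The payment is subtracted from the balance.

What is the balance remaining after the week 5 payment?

$4,579.18

Week 1: $7,728.67 +$69.56 interest = $7,798.23; pay $69.56 → $7,728.67
Week 2: $7,728.67 +$69.56 interest = $7,798.23; pay $69.56 → $7,728.67
Week 3: $7,728.67 +$69.56 interest = $7,798.23; pay $69.56 → $7,728.67
Week 4: $7,728.67 +$69.56 interest = $7,798.23; pay $1,637.25 → $6,160.98
Week 5: $6,160.98 +$55.45 interest = $6,216.43; pay $1,637.25 → $4,579.18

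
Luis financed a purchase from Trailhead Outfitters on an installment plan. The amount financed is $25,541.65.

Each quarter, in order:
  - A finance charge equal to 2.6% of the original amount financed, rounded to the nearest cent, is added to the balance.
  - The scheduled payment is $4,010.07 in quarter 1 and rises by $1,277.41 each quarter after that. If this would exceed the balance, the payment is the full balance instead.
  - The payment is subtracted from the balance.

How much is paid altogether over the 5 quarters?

Quarter 1: $25,541.65 +$664.08 interest = $26,205.73; pay $4,010.07 → $22,195.66
Quarter 2: $22,195.66 +$664.08 interest = $22,859.74; pay $5,287.48 → $17,572.26
Quarter 3: $17,572.26 +$664.08 interest = $18,236.34; pay $6,564.89 → $11,671.45
Quarter 4: $11,671.45 +$664.08 interest = $12,335.53; pay $7,842.30 → $4,493.23
Quarter 5: $4,493.23 +$664.08 interest = $5,157.31; pay $5,157.31 → $0.00
Total paid: $28,862.05

$28,862.05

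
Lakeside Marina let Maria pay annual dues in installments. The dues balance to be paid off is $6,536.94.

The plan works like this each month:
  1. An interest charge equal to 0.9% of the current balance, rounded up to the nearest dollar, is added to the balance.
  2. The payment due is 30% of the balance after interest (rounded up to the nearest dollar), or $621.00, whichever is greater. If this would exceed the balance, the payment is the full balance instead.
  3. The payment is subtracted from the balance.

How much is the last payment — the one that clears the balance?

$412.94

Month 1: opening $6,536.94; interest $59.00 → $6,595.94; payment $1,979.00; balance $4,616.94
Month 2: opening $4,616.94; interest $42.00 → $4,658.94; payment $1,398.00; balance $3,260.94
Month 3: opening $3,260.94; interest $30.00 → $3,290.94; payment $988.00; balance $2,302.94
Month 4: opening $2,302.94; interest $21.00 → $2,323.94; payment $698.00; balance $1,625.94
Month 5: opening $1,625.94; interest $15.00 → $1,640.94; payment $621.00; balance $1,019.94
Month 6: opening $1,019.94; interest $10.00 → $1,029.94; payment $621.00; balance $408.94
Month 7: opening $408.94; interest $4.00 → $412.94; payment $412.94; balance $0.00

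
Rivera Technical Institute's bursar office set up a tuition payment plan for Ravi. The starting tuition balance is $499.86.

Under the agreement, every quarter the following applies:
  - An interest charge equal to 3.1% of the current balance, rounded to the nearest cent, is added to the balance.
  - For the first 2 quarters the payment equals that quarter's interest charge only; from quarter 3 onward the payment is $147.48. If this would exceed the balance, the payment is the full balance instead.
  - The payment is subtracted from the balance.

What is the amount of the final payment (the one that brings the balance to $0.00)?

Quarter 1: opening $499.86; interest $15.50 → $515.36; payment $15.50; balance $499.86
Quarter 2: opening $499.86; interest $15.50 → $515.36; payment $15.50; balance $499.86
Quarter 3: opening $499.86; interest $15.50 → $515.36; payment $147.48; balance $367.88
Quarter 4: opening $367.88; interest $11.40 → $379.28; payment $147.48; balance $231.80
Quarter 5: opening $231.80; interest $7.19 → $238.99; payment $147.48; balance $91.51
Quarter 6: opening $91.51; interest $2.84 → $94.35; payment $94.35; balance $0.00

$94.35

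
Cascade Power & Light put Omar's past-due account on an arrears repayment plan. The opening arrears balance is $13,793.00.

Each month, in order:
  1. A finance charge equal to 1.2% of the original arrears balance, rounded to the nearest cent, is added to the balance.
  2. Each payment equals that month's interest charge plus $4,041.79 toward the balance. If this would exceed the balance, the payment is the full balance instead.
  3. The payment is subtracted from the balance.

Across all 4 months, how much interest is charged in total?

Month 1: $13,793.00 +$165.52 interest = $13,958.52; pay $4,207.31 → $9,751.21
Month 2: $9,751.21 +$165.52 interest = $9,916.73; pay $4,207.31 → $5,709.42
Month 3: $5,709.42 +$165.52 interest = $5,874.94; pay $4,207.31 → $1,667.63
Month 4: $1,667.63 +$165.52 interest = $1,833.15; pay $1,833.15 → $0.00
Total interest: $165.52 + $165.52 + $165.52 + $165.52 = $662.08

$662.08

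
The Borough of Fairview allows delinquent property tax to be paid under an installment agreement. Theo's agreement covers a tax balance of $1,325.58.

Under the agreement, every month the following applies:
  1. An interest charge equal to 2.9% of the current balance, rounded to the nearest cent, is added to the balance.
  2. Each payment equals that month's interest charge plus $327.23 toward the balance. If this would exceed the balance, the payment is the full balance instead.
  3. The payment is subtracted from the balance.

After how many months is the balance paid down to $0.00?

# | Opening | Interest | Payment | End bal
1 | $1,325.58 | $38.44 | $365.67 | $998.35
2 | $998.35 | $28.95 | $356.18 | $671.12
3 | $671.12 | $19.46 | $346.69 | $343.89
4 | $343.89 | $9.97 | $337.20 | $16.66
5 | $16.66 | $0.48 | $17.14 | $0.00
Balance reaches $0.00 in month 5.

5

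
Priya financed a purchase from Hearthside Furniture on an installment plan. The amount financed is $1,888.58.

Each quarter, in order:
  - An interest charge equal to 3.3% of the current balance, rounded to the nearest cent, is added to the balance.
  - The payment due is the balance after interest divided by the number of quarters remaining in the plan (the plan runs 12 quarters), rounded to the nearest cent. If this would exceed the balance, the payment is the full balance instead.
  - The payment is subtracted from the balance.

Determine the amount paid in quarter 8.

# | Opening | Interest | Payment | End bal
1 | $1,888.58 | $62.32 | $162.58 | $1,788.32
2 | $1,788.32 | $59.01 | $167.94 | $1,679.39
3 | $1,679.39 | $55.42 | $173.48 | $1,561.33
4 | $1,561.33 | $51.52 | $179.21 | $1,433.64
5 | $1,433.64 | $47.31 | $185.12 | $1,295.83
6 | $1,295.83 | $42.76 | $191.23 | $1,147.36
7 | $1,147.36 | $37.86 | $197.54 | $987.68
8 | $987.68 | $32.59 | $204.05 | $816.22

$204.05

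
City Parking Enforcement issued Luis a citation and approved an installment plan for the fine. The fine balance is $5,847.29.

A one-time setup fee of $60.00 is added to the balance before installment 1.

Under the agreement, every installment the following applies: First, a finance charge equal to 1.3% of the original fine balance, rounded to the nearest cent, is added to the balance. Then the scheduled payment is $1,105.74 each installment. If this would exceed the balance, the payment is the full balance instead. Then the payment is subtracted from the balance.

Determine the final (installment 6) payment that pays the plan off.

$834.65

Installment 1: opening $5,907.29; interest $76.01 → $5,983.30; payment $1,105.74; balance $4,877.56
Installment 2: opening $4,877.56; interest $76.01 → $4,953.57; payment $1,105.74; balance $3,847.83
Installment 3: opening $3,847.83; interest $76.01 → $3,923.84; payment $1,105.74; balance $2,818.10
Installment 4: opening $2,818.10; interest $76.01 → $2,894.11; payment $1,105.74; balance $1,788.37
Installment 5: opening $1,788.37; interest $76.01 → $1,864.38; payment $1,105.74; balance $758.64
Installment 6: opening $758.64; interest $76.01 → $834.65; payment $834.65; balance $0.00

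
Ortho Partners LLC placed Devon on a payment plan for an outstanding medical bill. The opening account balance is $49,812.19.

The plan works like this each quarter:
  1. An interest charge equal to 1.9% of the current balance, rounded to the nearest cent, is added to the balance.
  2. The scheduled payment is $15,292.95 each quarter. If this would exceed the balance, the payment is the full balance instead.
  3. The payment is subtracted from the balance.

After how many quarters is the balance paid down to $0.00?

4

# | Opening | Interest | Payment | End bal
1 | $49,812.19 | $946.43 | $15,292.95 | $35,465.67
2 | $35,465.67 | $673.85 | $15,292.95 | $20,846.57
3 | $20,846.57 | $396.08 | $15,292.95 | $5,949.70
4 | $5,949.70 | $113.04 | $6,062.74 | $0.00
Balance reaches $0.00 in quarter 4.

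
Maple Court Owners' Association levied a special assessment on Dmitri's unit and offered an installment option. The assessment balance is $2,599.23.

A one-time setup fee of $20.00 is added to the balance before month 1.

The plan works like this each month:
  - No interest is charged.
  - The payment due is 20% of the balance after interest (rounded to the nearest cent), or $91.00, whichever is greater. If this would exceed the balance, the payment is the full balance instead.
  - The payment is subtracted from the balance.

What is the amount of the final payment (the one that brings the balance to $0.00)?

Month 1: $2,619.23 − $523.85 → $2,095.38
Month 2: $2,095.38 − $419.08 → $1,676.30
Month 3: $1,676.30 − $335.26 → $1,341.04
Month 4: $1,341.04 − $268.21 → $1,072.83
Month 5: $1,072.83 − $214.57 → $858.26
Month 6: $858.26 − $171.65 → $686.61
Month 7: $686.61 − $137.32 → $549.29
Month 8: $549.29 − $109.86 → $439.43
Month 9: $439.43 − $91.00 → $348.43
Month 10: $348.43 − $91.00 → $257.43
Month 11: $257.43 − $91.00 → $166.43
Month 12: $166.43 − $91.00 → $75.43
Month 13: $75.43 − $75.43 → $0.00

$75.43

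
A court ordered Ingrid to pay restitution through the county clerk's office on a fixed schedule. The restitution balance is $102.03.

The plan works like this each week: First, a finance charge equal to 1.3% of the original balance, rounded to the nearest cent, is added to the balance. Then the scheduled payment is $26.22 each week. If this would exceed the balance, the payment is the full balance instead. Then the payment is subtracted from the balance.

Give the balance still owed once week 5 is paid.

$0.00

Week 1: $102.03 +$1.33 interest = $103.36; pay $26.22 → $77.14
Week 2: $77.14 +$1.33 interest = $78.47; pay $26.22 → $52.25
Week 3: $52.25 +$1.33 interest = $53.58; pay $26.22 → $27.36
Week 4: $27.36 +$1.33 interest = $28.69; pay $26.22 → $2.47
Week 5: $2.47 +$1.33 interest = $3.80; pay $3.80 → $0.00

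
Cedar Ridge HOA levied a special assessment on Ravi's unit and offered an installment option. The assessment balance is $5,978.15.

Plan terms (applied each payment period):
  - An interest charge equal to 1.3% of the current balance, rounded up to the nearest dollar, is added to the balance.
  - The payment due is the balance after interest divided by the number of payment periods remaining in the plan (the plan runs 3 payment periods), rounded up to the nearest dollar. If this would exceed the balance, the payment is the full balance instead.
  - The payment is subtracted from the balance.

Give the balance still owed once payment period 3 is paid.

$0.00

# | Opening | Interest | Payment | End bal
1 | $5,978.15 | $78.00 | $2,019.00 | $4,037.15
2 | $4,037.15 | $53.00 | $2,046.00 | $2,044.15
3 | $2,044.15 | $27.00 | $2,071.15 | $0.00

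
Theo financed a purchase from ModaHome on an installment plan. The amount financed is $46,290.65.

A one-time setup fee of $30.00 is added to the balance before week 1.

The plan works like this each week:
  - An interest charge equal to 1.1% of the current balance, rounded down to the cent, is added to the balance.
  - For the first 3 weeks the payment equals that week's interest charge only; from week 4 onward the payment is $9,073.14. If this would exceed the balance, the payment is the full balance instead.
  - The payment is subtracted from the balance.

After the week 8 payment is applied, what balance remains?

$2,550.14

# | Opening | Interest | Payment | End bal
1 | $46,320.65 | $509.52 | $509.52 | $46,320.65
2 | $46,320.65 | $509.52 | $509.52 | $46,320.65
3 | $46,320.65 | $509.52 | $509.52 | $46,320.65
4 | $46,320.65 | $509.52 | $9,073.14 | $37,757.03
5 | $37,757.03 | $415.32 | $9,073.14 | $29,099.21
6 | $29,099.21 | $320.09 | $9,073.14 | $20,346.16
7 | $20,346.16 | $223.80 | $9,073.14 | $11,496.82
8 | $11,496.82 | $126.46 | $9,073.14 | $2,550.14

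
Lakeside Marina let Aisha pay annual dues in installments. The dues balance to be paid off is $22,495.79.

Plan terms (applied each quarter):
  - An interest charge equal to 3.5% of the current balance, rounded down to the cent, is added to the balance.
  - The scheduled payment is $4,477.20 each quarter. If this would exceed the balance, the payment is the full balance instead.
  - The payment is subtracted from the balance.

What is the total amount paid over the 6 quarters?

# | Opening | Interest | Payment | End bal
1 | $22,495.79 | $787.35 | $4,477.20 | $18,805.94
2 | $18,805.94 | $658.20 | $4,477.20 | $14,986.94
3 | $14,986.94 | $524.54 | $4,477.20 | $11,034.28
4 | $11,034.28 | $386.19 | $4,477.20 | $6,943.27
5 | $6,943.27 | $243.01 | $4,477.20 | $2,709.08
6 | $2,709.08 | $94.81 | $2,803.89 | $0.00
Total paid: $25,189.89

$25,189.89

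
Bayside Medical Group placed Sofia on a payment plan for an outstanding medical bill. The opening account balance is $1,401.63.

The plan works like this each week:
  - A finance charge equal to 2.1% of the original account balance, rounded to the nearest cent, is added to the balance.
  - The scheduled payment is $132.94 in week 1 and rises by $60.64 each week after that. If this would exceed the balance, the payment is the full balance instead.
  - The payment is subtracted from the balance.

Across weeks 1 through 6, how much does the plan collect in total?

Week 1: $1,401.63 +$29.43 interest = $1,431.06; pay $132.94 → $1,298.12
Week 2: $1,298.12 +$29.43 interest = $1,327.55; pay $193.58 → $1,133.97
Week 3: $1,133.97 +$29.43 interest = $1,163.40; pay $254.22 → $909.18
Week 4: $909.18 +$29.43 interest = $938.61; pay $314.86 → $623.75
Week 5: $623.75 +$29.43 interest = $653.18; pay $375.50 → $277.68
Week 6: $277.68 +$29.43 interest = $307.11; pay $307.11 → $0.00
Total paid: $1,578.21

$1,578.21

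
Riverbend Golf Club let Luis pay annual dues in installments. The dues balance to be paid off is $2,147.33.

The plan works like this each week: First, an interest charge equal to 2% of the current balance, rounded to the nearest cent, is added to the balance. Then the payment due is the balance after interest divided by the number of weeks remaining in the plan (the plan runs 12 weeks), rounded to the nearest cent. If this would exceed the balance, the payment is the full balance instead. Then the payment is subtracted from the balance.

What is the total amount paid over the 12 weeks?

Week 1: $2,147.33 +$42.95 interest = $2,190.28; pay $182.52 → $2,007.76
Week 2: $2,007.76 +$40.16 interest = $2,047.92; pay $186.17 → $1,861.75
Week 3: $1,861.75 +$37.24 interest = $1,898.99; pay $189.90 → $1,709.09
Week 4: $1,709.09 +$34.18 interest = $1,743.27; pay $193.70 → $1,549.57
Week 5: $1,549.57 +$30.99 interest = $1,580.56; pay $197.57 → $1,382.99
Week 6: $1,382.99 +$27.66 interest = $1,410.65; pay $201.52 → $1,209.13
Week 7: $1,209.13 +$24.18 interest = $1,233.31; pay $205.55 → $1,027.76
Week 8: $1,027.76 +$20.56 interest = $1,048.32; pay $209.66 → $838.66
Week 9: $838.66 +$16.77 interest = $855.43; pay $213.86 → $641.57
Week 10: $641.57 +$12.83 interest = $654.40; pay $218.13 → $436.27
Week 11: $436.27 +$8.73 interest = $445.00; pay $222.50 → $222.50
Week 12: $222.50 +$4.45 interest = $226.95; pay $226.95 → $0.00
Total paid: $2,448.03

$2,448.03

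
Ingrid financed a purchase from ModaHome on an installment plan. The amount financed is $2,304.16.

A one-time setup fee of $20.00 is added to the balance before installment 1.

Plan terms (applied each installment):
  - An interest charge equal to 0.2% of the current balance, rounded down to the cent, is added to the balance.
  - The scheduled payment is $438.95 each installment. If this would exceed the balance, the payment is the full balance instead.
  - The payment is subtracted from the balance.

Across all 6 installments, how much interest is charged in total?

Installment 1: $2,324.16 +$4.64 interest = $2,328.80; pay $438.95 → $1,889.85
Installment 2: $1,889.85 +$3.77 interest = $1,893.62; pay $438.95 → $1,454.67
Installment 3: $1,454.67 +$2.90 interest = $1,457.57; pay $438.95 → $1,018.62
Installment 4: $1,018.62 +$2.03 interest = $1,020.65; pay $438.95 → $581.70
Installment 5: $581.70 +$1.16 interest = $582.86; pay $438.95 → $143.91
Installment 6: $143.91 +$0.28 interest = $144.19; pay $144.19 → $0.00
Total interest: $4.64 + $3.77 + $2.90 + $2.03 + $1.16 + $0.28 = $14.78

$14.78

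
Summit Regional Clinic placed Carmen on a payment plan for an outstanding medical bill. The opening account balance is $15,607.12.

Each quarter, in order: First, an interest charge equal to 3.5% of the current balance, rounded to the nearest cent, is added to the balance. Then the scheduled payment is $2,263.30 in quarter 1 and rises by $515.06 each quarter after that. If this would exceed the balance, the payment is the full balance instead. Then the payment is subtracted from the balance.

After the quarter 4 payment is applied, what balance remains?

$5,206.75

Quarter 1: opening $15,607.12; interest $546.25 → $16,153.37; payment $2,263.30; balance $13,890.07
Quarter 2: opening $13,890.07; interest $486.15 → $14,376.22; payment $2,778.36; balance $11,597.86
Quarter 3: opening $11,597.86; interest $405.93 → $12,003.79; payment $3,293.42; balance $8,710.37
Quarter 4: opening $8,710.37; interest $304.86 → $9,015.23; payment $3,808.48; balance $5,206.75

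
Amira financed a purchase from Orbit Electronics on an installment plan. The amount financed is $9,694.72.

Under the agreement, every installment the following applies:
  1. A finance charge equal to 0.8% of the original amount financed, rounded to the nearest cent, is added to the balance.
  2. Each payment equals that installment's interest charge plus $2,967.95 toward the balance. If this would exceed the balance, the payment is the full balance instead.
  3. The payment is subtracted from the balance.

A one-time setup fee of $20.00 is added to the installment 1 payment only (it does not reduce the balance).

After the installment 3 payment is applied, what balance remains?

Installment 1: $9,694.72 +$77.56 interest = $9,772.28; pay $3,045.51 (+ $20.00 fee) → $6,726.77
Installment 2: $6,726.77 +$77.56 interest = $6,804.33; pay $3,045.51 → $3,758.82
Installment 3: $3,758.82 +$77.56 interest = $3,836.38; pay $3,045.51 → $790.87

$790.87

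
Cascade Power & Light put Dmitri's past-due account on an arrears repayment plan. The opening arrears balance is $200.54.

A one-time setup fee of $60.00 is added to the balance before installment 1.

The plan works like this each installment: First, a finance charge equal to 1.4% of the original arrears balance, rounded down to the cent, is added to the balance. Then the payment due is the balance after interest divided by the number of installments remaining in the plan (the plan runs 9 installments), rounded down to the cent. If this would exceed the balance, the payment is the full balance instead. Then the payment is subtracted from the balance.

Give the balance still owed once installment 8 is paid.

Installment 1: $260.54 +$2.80 interest = $263.34; pay $29.26 → $234.08
Installment 2: $234.08 +$2.80 interest = $236.88; pay $29.61 → $207.27
Installment 3: $207.27 +$2.80 interest = $210.07; pay $30.01 → $180.06
Installment 4: $180.06 +$2.80 interest = $182.86; pay $30.47 → $152.39
Installment 5: $152.39 +$2.80 interest = $155.19; pay $31.03 → $124.16
Installment 6: $124.16 +$2.80 interest = $126.96; pay $31.74 → $95.22
Installment 7: $95.22 +$2.80 interest = $98.02; pay $32.67 → $65.35
Installment 8: $65.35 +$2.80 interest = $68.15; pay $34.07 → $34.08

$34.08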